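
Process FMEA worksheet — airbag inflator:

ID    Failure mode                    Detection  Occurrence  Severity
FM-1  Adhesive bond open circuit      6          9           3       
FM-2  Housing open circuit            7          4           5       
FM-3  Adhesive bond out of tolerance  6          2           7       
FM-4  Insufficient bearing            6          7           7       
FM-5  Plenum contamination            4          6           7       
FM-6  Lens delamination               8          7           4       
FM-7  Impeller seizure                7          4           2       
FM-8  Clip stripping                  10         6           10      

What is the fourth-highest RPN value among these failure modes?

168

RPN = Severity × Occurrence × Detection:
  FM-1: 3 × 9 × 6 = 162
  FM-2: 5 × 4 × 7 = 140
  FM-3: 7 × 2 × 6 = 84
  FM-4: 7 × 7 × 6 = 294
  FM-5: 7 × 6 × 4 = 168
  FM-6: 4 × 7 × 8 = 224
  FM-7: 2 × 4 × 7 = 56
  FM-8: 10 × 6 × 10 = 600
Sorted descending: 600, 294, 224, 168, 162, 140, 84, 56.
The fourth-highest RPN is 168 (FM-5).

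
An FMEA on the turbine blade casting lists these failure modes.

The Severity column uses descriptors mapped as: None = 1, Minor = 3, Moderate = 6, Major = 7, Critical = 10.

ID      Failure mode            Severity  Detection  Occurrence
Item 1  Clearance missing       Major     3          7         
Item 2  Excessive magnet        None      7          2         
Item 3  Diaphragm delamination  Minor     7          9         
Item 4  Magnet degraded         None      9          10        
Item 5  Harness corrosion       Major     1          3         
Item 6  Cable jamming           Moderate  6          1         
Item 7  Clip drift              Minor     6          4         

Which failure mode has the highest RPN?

RPN = Severity × Occurrence × Detection:
  Item 1: 7 × 7 × 3 = 147
  Item 2: 1 × 2 × 7 = 14
  Item 3: 3 × 9 × 7 = 189
  Item 4: 1 × 10 × 9 = 90
  Item 5: 7 × 3 × 1 = 21
  Item 6: 6 × 1 × 6 = 36
  Item 7: 3 × 4 × 6 = 72
Highest RPN is 189 → Item 3.

Item 3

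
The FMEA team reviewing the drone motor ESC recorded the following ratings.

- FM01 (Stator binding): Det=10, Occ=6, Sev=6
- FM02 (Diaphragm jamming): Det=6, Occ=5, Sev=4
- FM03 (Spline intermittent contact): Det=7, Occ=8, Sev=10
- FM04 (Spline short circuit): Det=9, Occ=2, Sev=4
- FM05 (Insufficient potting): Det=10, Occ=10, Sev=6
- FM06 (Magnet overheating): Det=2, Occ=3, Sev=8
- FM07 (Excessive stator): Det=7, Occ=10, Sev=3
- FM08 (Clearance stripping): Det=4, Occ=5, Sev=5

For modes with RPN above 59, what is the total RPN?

2022

RPN = Severity × Occurrence × Detection:
  FM01: 6 × 6 × 10 = 360
  FM02: 4 × 5 × 6 = 120
  FM03: 10 × 8 × 7 = 560
  FM04: 4 × 2 × 9 = 72
  FM05: 6 × 10 × 10 = 600
  FM06: 8 × 3 × 2 = 48
  FM07: 3 × 10 × 7 = 210
  FM08: 5 × 5 × 4 = 100
RPN > 59: FM01 (360), FM02 (120), FM03 (560), FM04 (72), FM05 (600), FM07 (210), FM08 (100).
Sum: 360 + 120 + 560 + 72 + 600 + 210 + 100 = 2022.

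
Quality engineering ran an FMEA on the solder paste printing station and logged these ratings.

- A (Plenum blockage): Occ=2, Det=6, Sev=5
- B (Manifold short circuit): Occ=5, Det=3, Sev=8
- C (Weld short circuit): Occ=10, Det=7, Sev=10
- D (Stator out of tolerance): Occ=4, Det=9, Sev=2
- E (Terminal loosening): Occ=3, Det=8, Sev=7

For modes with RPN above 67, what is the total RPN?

1060

RPN = Severity × Occurrence × Detection:
  A: 5 × 2 × 6 = 60
  B: 8 × 5 × 3 = 120
  C: 10 × 10 × 7 = 700
  D: 2 × 4 × 9 = 72
  E: 7 × 3 × 8 = 168
RPN > 67: B (120), C (700), D (72), E (168).
Sum: 120 + 700 + 72 + 168 = 1060.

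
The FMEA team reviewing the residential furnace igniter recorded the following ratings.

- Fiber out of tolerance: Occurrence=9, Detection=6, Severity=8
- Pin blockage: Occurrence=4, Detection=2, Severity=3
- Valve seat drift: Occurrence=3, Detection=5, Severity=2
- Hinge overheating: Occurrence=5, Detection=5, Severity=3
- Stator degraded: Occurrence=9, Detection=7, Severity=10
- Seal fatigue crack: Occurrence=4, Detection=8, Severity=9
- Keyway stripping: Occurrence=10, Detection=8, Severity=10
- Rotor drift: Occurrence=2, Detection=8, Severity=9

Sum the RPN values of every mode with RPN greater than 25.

RPN = Severity × Occurrence × Detection:
  Fiber out of tolerance: 8 × 9 × 6 = 432
  Pin blockage: 3 × 4 × 2 = 24
  Valve seat drift: 2 × 3 × 5 = 30
  Hinge overheating: 3 × 5 × 5 = 75
  Stator degraded: 10 × 9 × 7 = 630
  Seal fatigue crack: 9 × 4 × 8 = 288
  Keyway stripping: 10 × 10 × 8 = 800
  Rotor drift: 9 × 2 × 8 = 144
RPN > 25: Fiber out of tolerance (432), Valve seat drift (30), Hinge overheating (75), Stator degraded (630), Seal fatigue crack (288), Keyway stripping (800), Rotor drift (144).
Sum: 432 + 30 + 75 + 630 + 288 + 800 + 144 = 2399.

2399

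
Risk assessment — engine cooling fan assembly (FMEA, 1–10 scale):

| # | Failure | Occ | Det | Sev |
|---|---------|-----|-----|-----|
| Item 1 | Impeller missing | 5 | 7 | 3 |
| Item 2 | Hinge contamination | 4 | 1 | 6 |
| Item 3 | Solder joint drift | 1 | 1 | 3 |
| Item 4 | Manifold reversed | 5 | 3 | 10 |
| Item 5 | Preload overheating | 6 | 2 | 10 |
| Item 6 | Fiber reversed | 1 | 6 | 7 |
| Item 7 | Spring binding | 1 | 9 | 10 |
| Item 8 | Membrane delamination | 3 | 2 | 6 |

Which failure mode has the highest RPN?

Item 4

RPN = Severity × Occurrence × Detection:
  Item 1: 3 × 5 × 7 = 105
  Item 2: 6 × 4 × 1 = 24
  Item 3: 3 × 1 × 1 = 3
  Item 4: 10 × 5 × 3 = 150
  Item 5: 10 × 6 × 2 = 120
  Item 6: 7 × 1 × 6 = 42
  Item 7: 10 × 1 × 9 = 90
  Item 8: 6 × 3 × 2 = 36
Highest RPN is 150 → Item 4.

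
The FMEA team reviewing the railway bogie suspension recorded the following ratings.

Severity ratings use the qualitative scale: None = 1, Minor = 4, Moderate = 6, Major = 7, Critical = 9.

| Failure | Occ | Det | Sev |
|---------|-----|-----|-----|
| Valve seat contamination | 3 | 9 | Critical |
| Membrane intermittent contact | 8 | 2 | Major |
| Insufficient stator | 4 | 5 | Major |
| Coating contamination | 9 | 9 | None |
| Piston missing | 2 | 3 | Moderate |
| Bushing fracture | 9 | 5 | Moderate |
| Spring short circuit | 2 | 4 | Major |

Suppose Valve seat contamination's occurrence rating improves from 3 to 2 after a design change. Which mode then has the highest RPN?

Bushing fracture

RPN = Severity × Occurrence × Detection:
  Valve seat contamination: 9 × 3 × 9 = 243
  Membrane intermittent contact: 7 × 8 × 2 = 112
  Insufficient stator: 7 × 4 × 5 = 140
  Coating contamination: 1 × 9 × 9 = 81
  Piston missing: 6 × 2 × 3 = 36
  Bushing fracture: 6 × 9 × 5 = 270
  Spring short circuit: 7 × 2 × 4 = 56
After action: Valve seat contamination → 9 × 2 × 9 = 162.
Revised RPNs: Bushing fracture=270, Valve seat contamination=162, Insufficient stator=140, Membrane intermittent contact=112, Coating contamination=81, Spring short circuit=56, Piston missing=36.
Highest is now Bushing fracture (270).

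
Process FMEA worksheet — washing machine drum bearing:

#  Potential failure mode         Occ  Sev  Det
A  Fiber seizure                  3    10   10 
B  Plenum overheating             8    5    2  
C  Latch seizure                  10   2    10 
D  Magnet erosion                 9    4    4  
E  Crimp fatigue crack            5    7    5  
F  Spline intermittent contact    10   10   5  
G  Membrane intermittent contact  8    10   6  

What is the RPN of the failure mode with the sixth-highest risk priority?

144

RPN = Severity × Occurrence × Detection:
  A: 10 × 3 × 10 = 300
  B: 5 × 8 × 2 = 80
  C: 2 × 10 × 10 = 200
  D: 4 × 9 × 4 = 144
  E: 7 × 5 × 5 = 175
  F: 10 × 10 × 5 = 500
  G: 10 × 8 × 6 = 480
Sorted descending: 500, 480, 300, 200, 175, 144, 80.
The sixth-highest RPN is 144 (D).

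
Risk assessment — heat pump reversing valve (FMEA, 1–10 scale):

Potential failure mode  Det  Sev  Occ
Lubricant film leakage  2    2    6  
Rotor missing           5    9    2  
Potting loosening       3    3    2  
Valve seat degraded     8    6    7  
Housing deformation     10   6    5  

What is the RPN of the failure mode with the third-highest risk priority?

90

RPN = Severity × Occurrence × Detection:
  Lubricant film leakage: 2 × 6 × 2 = 24
  Rotor missing: 9 × 2 × 5 = 90
  Potting loosening: 3 × 2 × 3 = 18
  Valve seat degraded: 6 × 7 × 8 = 336
  Housing deformation: 6 × 5 × 10 = 300
Sorted descending: 336, 300, 90, 24, 18.
The third-highest RPN is 90 (Rotor missing).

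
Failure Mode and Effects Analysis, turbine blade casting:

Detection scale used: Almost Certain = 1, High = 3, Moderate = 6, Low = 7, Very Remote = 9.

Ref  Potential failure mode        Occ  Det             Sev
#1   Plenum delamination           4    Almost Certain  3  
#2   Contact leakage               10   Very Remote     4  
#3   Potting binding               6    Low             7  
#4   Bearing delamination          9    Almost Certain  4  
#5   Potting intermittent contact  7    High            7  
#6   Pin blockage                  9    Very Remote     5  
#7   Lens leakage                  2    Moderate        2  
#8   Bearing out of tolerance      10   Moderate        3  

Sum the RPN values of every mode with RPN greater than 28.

RPN = Severity × Occurrence × Detection:
  #1: 3 × 4 × 1 = 12
  #2: 4 × 10 × 9 = 360
  #3: 7 × 6 × 7 = 294
  #4: 4 × 9 × 1 = 36
  #5: 7 × 7 × 3 = 147
  #6: 5 × 9 × 9 = 405
  #7: 2 × 2 × 6 = 24
  #8: 3 × 10 × 6 = 180
RPN > 28: #2 (360), #3 (294), #4 (36), #5 (147), #6 (405), #8 (180).
Sum: 360 + 294 + 36 + 147 + 405 + 180 = 1422.

1422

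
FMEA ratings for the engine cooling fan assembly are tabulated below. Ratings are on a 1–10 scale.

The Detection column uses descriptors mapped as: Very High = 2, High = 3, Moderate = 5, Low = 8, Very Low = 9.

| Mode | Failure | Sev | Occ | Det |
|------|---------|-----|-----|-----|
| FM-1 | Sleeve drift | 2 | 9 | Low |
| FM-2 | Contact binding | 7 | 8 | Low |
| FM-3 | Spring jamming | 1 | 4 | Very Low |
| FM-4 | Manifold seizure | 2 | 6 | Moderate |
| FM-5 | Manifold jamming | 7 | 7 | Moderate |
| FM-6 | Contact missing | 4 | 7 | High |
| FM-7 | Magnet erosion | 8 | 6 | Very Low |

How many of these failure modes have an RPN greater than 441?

RPN = Severity × Occurrence × Detection:
  FM-1: 2 × 9 × 8 = 144
  FM-2: 7 × 8 × 8 = 448
  FM-3: 1 × 4 × 9 = 36
  FM-4: 2 × 6 × 5 = 60
  FM-5: 7 × 7 × 5 = 245
  FM-6: 4 × 7 × 3 = 84
  FM-7: 8 × 6 × 9 = 432
Modes with RPN > 441: FM-2 (448) → 1.

1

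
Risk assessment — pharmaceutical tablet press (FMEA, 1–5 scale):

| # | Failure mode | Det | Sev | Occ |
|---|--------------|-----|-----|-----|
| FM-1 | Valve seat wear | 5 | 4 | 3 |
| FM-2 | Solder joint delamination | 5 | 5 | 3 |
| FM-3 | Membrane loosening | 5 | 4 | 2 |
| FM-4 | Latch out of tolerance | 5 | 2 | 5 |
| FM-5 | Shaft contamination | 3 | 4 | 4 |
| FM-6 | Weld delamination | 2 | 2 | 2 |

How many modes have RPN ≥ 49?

RPN = Severity × Occurrence × Detection:
  FM-1: 4 × 3 × 5 = 60
  FM-2: 5 × 3 × 5 = 75
  FM-3: 4 × 2 × 5 = 40
  FM-4: 2 × 5 × 5 = 50
  FM-5: 4 × 4 × 3 = 48
  FM-6: 2 × 2 × 2 = 8
Modes with RPN ≥ 49: FM-1 (60), FM-2 (75), FM-4 (50) → 3.

3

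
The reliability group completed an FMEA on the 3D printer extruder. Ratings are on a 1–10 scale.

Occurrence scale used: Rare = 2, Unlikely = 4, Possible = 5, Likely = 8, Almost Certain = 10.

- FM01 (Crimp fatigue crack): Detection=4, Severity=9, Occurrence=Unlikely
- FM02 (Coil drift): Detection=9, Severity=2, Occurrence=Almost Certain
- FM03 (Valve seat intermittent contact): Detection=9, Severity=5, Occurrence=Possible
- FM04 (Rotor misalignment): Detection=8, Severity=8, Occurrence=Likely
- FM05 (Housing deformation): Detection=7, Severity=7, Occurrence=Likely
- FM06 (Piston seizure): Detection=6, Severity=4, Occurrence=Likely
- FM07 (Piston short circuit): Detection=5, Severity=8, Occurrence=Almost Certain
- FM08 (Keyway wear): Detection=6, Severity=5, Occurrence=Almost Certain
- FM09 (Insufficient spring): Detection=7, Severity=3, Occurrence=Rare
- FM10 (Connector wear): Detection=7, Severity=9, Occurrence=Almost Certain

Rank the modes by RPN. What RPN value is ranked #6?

RPN = Severity × Occurrence × Detection:
  FM01: 9 × 4 × 4 = 144
  FM02: 2 × 10 × 9 = 180
  FM03: 5 × 5 × 9 = 225
  FM04: 8 × 8 × 8 = 512
  FM05: 7 × 8 × 7 = 392
  FM06: 4 × 8 × 6 = 192
  FM07: 8 × 10 × 5 = 400
  FM08: 5 × 10 × 6 = 300
  FM09: 3 × 2 × 7 = 42
  FM10: 9 × 10 × 7 = 630
Sorted descending: 630, 512, 400, 392, 300, 225, 192, 180, 144, 42.
The sixth-highest RPN is 225 (FM03).

225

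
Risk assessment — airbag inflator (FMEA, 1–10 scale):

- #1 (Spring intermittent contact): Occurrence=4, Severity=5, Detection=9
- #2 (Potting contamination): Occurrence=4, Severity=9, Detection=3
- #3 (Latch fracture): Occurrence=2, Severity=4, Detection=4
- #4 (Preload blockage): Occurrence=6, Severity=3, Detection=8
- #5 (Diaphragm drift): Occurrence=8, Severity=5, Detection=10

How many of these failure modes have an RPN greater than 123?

RPN = Severity × Occurrence × Detection:
  #1: 5 × 4 × 9 = 180
  #2: 9 × 4 × 3 = 108
  #3: 4 × 2 × 4 = 32
  #4: 3 × 6 × 8 = 144
  #5: 5 × 8 × 10 = 400
Modes with RPN > 123: #1 (180), #4 (144), #5 (400) → 3.

3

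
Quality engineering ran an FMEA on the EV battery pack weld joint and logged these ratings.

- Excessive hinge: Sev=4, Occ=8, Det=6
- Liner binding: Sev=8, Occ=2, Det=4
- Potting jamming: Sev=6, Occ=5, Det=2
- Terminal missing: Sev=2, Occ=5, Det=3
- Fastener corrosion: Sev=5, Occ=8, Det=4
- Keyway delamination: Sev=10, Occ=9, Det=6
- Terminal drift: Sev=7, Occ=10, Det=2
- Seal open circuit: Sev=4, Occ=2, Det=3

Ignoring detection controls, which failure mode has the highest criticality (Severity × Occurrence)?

Criticality = Severity × Occurrence:
  Excessive hinge: 4 × 8 = 32
  Liner binding: 8 × 2 = 16
  Potting jamming: 6 × 5 = 30
  Terminal missing: 2 × 5 = 10
  Fastener corrosion: 5 × 8 = 40
  Keyway delamination: 10 × 9 = 90
  Terminal drift: 7 × 10 = 70
  Seal open circuit: 4 × 2 = 8
Highest criticality is 90 → Keyway delamination.

Keyway delamination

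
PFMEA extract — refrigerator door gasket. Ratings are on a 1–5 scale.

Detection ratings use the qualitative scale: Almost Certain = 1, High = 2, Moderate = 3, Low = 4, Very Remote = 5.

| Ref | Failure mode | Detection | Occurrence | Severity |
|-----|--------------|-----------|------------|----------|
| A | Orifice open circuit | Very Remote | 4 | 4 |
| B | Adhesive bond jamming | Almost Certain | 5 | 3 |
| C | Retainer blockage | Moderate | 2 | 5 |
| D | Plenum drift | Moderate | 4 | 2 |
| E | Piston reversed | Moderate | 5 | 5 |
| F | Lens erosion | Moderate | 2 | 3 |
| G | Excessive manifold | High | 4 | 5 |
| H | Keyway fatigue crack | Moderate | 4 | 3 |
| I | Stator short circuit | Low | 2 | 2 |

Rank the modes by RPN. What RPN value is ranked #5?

30

RPN = Severity × Occurrence × Detection:
  A: 4 × 4 × 5 = 80
  B: 3 × 5 × 1 = 15
  C: 5 × 2 × 3 = 30
  D: 2 × 4 × 3 = 24
  E: 5 × 5 × 3 = 75
  F: 3 × 2 × 3 = 18
  G: 5 × 4 × 2 = 40
  H: 3 × 4 × 3 = 36
  I: 2 × 2 × 4 = 16
Sorted descending: 80, 75, 40, 36, 30, 24, 18, 16, 15.
The fifth-highest RPN is 30 (C).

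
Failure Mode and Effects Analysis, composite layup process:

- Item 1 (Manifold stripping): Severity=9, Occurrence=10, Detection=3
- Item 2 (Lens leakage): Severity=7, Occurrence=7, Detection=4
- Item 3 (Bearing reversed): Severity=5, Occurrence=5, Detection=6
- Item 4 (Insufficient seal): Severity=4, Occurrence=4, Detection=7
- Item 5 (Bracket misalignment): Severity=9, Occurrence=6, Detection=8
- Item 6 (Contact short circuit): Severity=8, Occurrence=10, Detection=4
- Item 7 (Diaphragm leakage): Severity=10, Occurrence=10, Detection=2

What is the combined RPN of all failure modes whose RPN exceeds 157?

1418

RPN = Severity × Occurrence × Detection:
  Item 1: 9 × 10 × 3 = 270
  Item 2: 7 × 7 × 4 = 196
  Item 3: 5 × 5 × 6 = 150
  Item 4: 4 × 4 × 7 = 112
  Item 5: 9 × 6 × 8 = 432
  Item 6: 8 × 10 × 4 = 320
  Item 7: 10 × 10 × 2 = 200
RPN > 157: Item 1 (270), Item 2 (196), Item 5 (432), Item 6 (320), Item 7 (200).
Sum: 270 + 196 + 432 + 320 + 200 = 1418.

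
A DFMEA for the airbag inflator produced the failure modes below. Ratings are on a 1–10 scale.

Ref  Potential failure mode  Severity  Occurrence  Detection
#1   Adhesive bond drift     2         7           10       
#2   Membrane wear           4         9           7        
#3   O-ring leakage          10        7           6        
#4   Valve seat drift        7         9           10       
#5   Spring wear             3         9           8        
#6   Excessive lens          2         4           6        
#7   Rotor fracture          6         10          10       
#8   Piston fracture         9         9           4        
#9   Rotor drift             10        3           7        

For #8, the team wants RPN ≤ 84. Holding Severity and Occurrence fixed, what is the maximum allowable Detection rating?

#8: S=9, O=9, D=4 → current RPN = 324.
Fixed product = 81. Need 81 × D ≤ 84, so D ≤ 84/81 = 1.04.
Maximum integer Detection rating = 1 (gives RPN 81; D=2 would give 162 > 84).

1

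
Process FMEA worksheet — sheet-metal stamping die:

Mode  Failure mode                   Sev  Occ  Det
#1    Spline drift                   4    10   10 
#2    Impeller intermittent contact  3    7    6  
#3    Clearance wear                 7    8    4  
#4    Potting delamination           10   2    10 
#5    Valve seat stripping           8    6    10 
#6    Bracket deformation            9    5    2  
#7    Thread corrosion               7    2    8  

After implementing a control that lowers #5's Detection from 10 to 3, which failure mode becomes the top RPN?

RPN = Severity × Occurrence × Detection:
  #1: 4 × 10 × 10 = 400
  #2: 3 × 7 × 6 = 126
  #3: 7 × 8 × 4 = 224
  #4: 10 × 2 × 10 = 200
  #5: 8 × 6 × 10 = 480
  #6: 9 × 5 × 2 = 90
  #7: 7 × 2 × 8 = 112
After action: #5 → 8 × 6 × 3 = 144.
Revised RPNs: #1=400, #3=224, #4=200, #5=144, #2=126, #7=112, #6=90.
Highest is now #1 (400).

#1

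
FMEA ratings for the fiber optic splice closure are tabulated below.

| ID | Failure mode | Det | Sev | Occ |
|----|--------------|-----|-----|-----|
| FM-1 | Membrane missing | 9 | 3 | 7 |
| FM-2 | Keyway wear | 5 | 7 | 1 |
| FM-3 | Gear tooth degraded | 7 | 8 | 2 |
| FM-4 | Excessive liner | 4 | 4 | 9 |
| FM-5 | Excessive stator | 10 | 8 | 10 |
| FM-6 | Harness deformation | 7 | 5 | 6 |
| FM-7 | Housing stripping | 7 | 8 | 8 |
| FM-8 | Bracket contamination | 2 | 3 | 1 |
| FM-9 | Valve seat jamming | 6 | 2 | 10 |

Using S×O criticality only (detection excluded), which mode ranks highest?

Criticality = Severity × Occurrence:
  FM-1: 3 × 7 = 21
  FM-2: 7 × 1 = 7
  FM-3: 8 × 2 = 16
  FM-4: 4 × 9 = 36
  FM-5: 8 × 10 = 80
  FM-6: 5 × 6 = 30
  FM-7: 8 × 8 = 64
  FM-8: 3 × 1 = 3
  FM-9: 2 × 10 = 20
Highest criticality is 80 → FM-5.

FM-5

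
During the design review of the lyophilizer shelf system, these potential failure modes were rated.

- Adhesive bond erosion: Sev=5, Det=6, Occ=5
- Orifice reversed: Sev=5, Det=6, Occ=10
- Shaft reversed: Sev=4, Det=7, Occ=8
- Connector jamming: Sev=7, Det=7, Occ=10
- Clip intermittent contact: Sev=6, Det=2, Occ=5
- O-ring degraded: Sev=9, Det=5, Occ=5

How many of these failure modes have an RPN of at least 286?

2

RPN = Severity × Occurrence × Detection:
  Adhesive bond erosion: 5 × 5 × 6 = 150
  Orifice reversed: 5 × 10 × 6 = 300
  Shaft reversed: 4 × 8 × 7 = 224
  Connector jamming: 7 × 10 × 7 = 490
  Clip intermittent contact: 6 × 5 × 2 = 60
  O-ring degraded: 9 × 5 × 5 = 225
Modes with RPN ≥ 286: Orifice reversed (300), Connector jamming (490) → 2.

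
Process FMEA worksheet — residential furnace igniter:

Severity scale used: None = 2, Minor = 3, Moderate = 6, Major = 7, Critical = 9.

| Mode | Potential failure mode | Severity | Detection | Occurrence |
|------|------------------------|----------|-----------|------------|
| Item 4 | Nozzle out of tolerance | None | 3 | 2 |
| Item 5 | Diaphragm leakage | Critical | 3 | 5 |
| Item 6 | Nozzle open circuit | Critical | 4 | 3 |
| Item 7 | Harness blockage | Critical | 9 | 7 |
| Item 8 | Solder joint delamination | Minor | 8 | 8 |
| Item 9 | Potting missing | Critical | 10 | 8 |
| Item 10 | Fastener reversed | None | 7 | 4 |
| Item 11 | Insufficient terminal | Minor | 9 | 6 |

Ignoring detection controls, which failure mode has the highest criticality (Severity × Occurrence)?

Item 9

Criticality = Severity × Occurrence:
  Item 4: 2 × 2 = 4
  Item 5: 9 × 5 = 45
  Item 6: 9 × 3 = 27
  Item 7: 9 × 7 = 63
  Item 8: 3 × 8 = 24
  Item 9: 9 × 8 = 72
  Item 10: 2 × 4 = 8
  Item 11: 3 × 6 = 18
Highest criticality is 72 → Item 9.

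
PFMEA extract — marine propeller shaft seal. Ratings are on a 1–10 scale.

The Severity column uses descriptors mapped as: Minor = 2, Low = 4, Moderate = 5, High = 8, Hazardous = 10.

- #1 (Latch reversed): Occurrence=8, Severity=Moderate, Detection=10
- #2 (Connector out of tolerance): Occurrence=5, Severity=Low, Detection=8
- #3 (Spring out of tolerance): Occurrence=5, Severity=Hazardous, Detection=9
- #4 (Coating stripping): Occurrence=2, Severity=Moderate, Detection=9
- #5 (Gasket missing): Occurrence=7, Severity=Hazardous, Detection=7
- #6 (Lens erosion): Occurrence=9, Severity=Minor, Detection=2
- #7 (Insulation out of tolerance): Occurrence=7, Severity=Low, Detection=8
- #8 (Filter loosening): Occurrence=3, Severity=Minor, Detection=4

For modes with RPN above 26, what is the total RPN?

RPN = Severity × Occurrence × Detection:
  #1: 5 × 8 × 10 = 400
  #2: 4 × 5 × 8 = 160
  #3: 10 × 5 × 9 = 450
  #4: 5 × 2 × 9 = 90
  #5: 10 × 7 × 7 = 490
  #6: 2 × 9 × 2 = 36
  #7: 4 × 7 × 8 = 224
  #8: 2 × 3 × 4 = 24
RPN > 26: #1 (400), #2 (160), #3 (450), #4 (90), #5 (490), #6 (36), #7 (224).
Sum: 400 + 160 + 450 + 90 + 490 + 36 + 224 = 1850.

1850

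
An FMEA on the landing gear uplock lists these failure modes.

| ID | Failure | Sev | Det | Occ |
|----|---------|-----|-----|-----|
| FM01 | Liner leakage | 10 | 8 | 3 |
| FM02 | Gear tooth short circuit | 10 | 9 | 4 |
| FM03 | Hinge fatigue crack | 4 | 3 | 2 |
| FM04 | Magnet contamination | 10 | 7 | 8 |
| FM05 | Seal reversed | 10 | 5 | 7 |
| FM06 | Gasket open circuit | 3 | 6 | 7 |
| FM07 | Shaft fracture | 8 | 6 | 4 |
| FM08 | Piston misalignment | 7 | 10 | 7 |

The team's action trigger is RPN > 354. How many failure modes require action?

3

RPN = Severity × Occurrence × Detection:
  FM01: 10 × 3 × 8 = 240
  FM02: 10 × 4 × 9 = 360
  FM03: 4 × 2 × 3 = 24
  FM04: 10 × 8 × 7 = 560
  FM05: 10 × 7 × 5 = 350
  FM06: 3 × 7 × 6 = 126
  FM07: 8 × 4 × 6 = 192
  FM08: 7 × 7 × 10 = 490
Modes with RPN > 354: FM02 (360), FM04 (560), FM08 (490) → 3.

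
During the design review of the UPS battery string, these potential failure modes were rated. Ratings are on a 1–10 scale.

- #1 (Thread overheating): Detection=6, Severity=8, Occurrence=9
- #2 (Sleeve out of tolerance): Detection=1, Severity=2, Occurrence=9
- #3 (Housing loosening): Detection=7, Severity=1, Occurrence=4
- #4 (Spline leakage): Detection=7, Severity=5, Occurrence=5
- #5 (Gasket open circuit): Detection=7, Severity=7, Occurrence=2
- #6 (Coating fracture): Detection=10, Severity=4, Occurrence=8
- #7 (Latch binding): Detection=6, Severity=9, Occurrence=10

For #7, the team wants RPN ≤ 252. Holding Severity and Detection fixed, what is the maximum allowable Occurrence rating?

4

#7: S=9, O=10, D=6 → current RPN = 540.
Fixed product = 54. Need 54 × O ≤ 252, so O ≤ 252/54 = 4.67.
Maximum integer Occurrence rating = 4 (gives RPN 216; O=5 would give 270 > 252).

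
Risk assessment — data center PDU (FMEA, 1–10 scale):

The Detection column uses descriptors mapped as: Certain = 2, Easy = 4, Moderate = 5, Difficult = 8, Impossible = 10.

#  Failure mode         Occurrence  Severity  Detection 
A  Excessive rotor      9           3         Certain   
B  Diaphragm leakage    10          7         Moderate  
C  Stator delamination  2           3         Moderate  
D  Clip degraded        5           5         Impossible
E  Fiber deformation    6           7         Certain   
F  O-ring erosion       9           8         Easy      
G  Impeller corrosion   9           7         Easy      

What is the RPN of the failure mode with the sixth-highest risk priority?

54

RPN = Severity × Occurrence × Detection:
  A: 3 × 9 × 2 = 54
  B: 7 × 10 × 5 = 350
  C: 3 × 2 × 5 = 30
  D: 5 × 5 × 10 = 250
  E: 7 × 6 × 2 = 84
  F: 8 × 9 × 4 = 288
  G: 7 × 9 × 4 = 252
Sorted descending: 350, 288, 252, 250, 84, 54, 30.
The sixth-highest RPN is 54 (A).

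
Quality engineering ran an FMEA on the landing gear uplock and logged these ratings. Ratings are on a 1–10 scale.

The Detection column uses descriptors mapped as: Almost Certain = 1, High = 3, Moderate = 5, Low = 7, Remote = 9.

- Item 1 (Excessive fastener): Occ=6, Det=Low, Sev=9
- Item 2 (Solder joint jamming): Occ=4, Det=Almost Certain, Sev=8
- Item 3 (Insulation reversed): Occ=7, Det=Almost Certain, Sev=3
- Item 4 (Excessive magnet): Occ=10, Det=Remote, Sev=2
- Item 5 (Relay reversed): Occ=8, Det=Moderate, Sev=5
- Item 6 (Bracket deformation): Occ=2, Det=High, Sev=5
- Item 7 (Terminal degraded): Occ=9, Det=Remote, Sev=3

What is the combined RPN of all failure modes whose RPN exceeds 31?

RPN = Severity × Occurrence × Detection:
  Item 1: 9 × 6 × 7 = 378
  Item 2: 8 × 4 × 1 = 32
  Item 3: 3 × 7 × 1 = 21
  Item 4: 2 × 10 × 9 = 180
  Item 5: 5 × 8 × 5 = 200
  Item 6: 5 × 2 × 3 = 30
  Item 7: 3 × 9 × 9 = 243
RPN > 31: Item 1 (378), Item 2 (32), Item 4 (180), Item 5 (200), Item 7 (243).
Sum: 378 + 32 + 180 + 200 + 243 = 1033.

1033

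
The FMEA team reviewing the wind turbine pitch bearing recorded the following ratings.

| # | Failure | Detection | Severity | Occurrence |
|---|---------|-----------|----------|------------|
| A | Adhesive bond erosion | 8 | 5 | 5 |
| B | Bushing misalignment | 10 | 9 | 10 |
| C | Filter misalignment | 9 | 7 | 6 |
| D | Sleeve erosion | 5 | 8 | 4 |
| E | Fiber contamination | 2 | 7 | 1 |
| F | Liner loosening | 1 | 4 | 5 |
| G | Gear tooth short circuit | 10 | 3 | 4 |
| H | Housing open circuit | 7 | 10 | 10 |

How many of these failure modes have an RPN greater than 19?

RPN = Severity × Occurrence × Detection:
  A: 5 × 5 × 8 = 200
  B: 9 × 10 × 10 = 900
  C: 7 × 6 × 9 = 378
  D: 8 × 4 × 5 = 160
  E: 7 × 1 × 2 = 14
  F: 4 × 5 × 1 = 20
  G: 3 × 4 × 10 = 120
  H: 10 × 10 × 7 = 700
Modes with RPN > 19: A (200), B (900), C (378), D (160), F (20), G (120), H (700) → 7.

7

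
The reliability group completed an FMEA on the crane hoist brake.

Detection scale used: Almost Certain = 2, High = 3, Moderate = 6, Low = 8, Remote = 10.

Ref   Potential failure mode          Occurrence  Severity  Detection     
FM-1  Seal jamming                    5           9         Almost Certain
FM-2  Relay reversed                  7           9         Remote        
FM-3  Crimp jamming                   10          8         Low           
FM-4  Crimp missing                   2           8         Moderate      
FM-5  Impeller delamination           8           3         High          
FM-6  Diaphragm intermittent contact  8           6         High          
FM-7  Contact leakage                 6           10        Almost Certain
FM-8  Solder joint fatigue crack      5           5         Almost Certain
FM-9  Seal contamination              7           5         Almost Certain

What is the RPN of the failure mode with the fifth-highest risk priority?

96

RPN = Severity × Occurrence × Detection:
  FM-1: 9 × 5 × 2 = 90
  FM-2: 9 × 7 × 10 = 630
  FM-3: 8 × 10 × 8 = 640
  FM-4: 8 × 2 × 6 = 96
  FM-5: 3 × 8 × 3 = 72
  FM-6: 6 × 8 × 3 = 144
  FM-7: 10 × 6 × 2 = 120
  FM-8: 5 × 5 × 2 = 50
  FM-9: 5 × 7 × 2 = 70
Sorted descending: 640, 630, 144, 120, 96, 90, 72, 70, 50.
The fifth-highest RPN is 96 (FM-4).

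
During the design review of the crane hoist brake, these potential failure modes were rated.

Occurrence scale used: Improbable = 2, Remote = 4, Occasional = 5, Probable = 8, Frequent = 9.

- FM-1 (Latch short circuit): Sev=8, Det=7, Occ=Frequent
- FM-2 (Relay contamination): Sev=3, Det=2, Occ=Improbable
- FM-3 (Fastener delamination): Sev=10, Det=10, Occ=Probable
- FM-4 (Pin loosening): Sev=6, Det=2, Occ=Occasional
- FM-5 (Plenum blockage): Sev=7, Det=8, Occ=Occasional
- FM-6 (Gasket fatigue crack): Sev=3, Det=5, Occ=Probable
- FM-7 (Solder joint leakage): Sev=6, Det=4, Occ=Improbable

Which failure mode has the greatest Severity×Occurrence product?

FM-3

Criticality = Severity × Occurrence:
  FM-1: 8 × 9 = 72
  FM-2: 3 × 2 = 6
  FM-3: 10 × 8 = 80
  FM-4: 6 × 5 = 30
  FM-5: 7 × 5 = 35
  FM-6: 3 × 8 = 24
  FM-7: 6 × 2 = 12
Highest criticality is 80 → FM-3.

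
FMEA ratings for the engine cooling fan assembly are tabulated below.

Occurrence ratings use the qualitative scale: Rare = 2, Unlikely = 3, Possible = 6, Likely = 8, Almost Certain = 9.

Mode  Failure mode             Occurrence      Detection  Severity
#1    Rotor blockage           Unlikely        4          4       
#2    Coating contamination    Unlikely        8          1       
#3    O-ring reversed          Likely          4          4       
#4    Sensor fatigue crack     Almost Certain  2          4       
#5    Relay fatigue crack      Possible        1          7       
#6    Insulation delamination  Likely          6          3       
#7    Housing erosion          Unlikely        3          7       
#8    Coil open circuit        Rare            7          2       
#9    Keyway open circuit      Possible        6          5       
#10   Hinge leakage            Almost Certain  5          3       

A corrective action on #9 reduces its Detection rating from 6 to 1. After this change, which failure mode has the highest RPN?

#6

RPN = Severity × Occurrence × Detection:
  #1: 4 × 3 × 4 = 48
  #2: 1 × 3 × 8 = 24
  #3: 4 × 8 × 4 = 128
  #4: 4 × 9 × 2 = 72
  #5: 7 × 6 × 1 = 42
  #6: 3 × 8 × 6 = 144
  #7: 7 × 3 × 3 = 63
  #8: 2 × 2 × 7 = 28
  #9: 5 × 6 × 6 = 180
  #10: 3 × 9 × 5 = 135
After action: #9 → 5 × 6 × 1 = 30.
Revised RPNs: #6=144, #10=135, #3=128, #4=72, #7=63, #1=48, #5=42, #9=30, #8=28, #2=24.
Highest is now #6 (144).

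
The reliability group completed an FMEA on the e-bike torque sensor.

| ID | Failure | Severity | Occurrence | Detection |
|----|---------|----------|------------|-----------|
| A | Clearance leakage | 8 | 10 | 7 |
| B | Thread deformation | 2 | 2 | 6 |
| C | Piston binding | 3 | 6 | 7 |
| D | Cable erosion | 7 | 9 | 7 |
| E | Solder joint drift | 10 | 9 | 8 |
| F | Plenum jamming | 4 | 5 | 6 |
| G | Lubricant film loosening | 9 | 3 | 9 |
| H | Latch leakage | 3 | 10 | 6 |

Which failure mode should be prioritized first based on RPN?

RPN = Severity × Occurrence × Detection:
  A: 8 × 10 × 7 = 560
  B: 2 × 2 × 6 = 24
  C: 3 × 6 × 7 = 126
  D: 7 × 9 × 7 = 441
  E: 10 × 9 × 8 = 720
  F: 4 × 5 × 6 = 120
  G: 9 × 3 × 9 = 243
  H: 3 × 10 × 6 = 180
Highest RPN is 720 → E.

E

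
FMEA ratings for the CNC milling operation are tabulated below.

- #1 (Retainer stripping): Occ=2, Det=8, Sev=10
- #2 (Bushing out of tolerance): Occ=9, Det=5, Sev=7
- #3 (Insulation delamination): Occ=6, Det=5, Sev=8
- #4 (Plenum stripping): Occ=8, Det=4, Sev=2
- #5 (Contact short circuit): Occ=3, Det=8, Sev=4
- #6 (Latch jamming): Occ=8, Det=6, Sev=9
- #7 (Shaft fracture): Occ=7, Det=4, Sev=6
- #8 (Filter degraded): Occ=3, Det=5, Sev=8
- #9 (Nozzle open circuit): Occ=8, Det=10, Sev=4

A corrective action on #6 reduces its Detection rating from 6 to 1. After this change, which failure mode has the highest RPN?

#9

RPN = Severity × Occurrence × Detection:
  #1: 10 × 2 × 8 = 160
  #2: 7 × 9 × 5 = 315
  #3: 8 × 6 × 5 = 240
  #4: 2 × 8 × 4 = 64
  #5: 4 × 3 × 8 = 96
  #6: 9 × 8 × 6 = 432
  #7: 6 × 7 × 4 = 168
  #8: 8 × 3 × 5 = 120
  #9: 4 × 8 × 10 = 320
After action: #6 → 9 × 8 × 1 = 72.
Revised RPNs: #9=320, #2=315, #3=240, #7=168, #1=160, #8=120, #5=96, #6=72, #4=64.
Highest is now #9 (320).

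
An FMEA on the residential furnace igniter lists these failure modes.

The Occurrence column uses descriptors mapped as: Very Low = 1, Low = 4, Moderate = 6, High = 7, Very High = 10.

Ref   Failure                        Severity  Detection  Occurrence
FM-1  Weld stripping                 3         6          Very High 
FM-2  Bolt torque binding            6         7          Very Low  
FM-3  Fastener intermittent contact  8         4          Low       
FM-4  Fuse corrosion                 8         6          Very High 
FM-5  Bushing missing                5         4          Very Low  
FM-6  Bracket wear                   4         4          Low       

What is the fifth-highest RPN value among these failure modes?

RPN = Severity × Occurrence × Detection:
  FM-1: 3 × 10 × 6 = 180
  FM-2: 6 × 1 × 7 = 42
  FM-3: 8 × 4 × 4 = 128
  FM-4: 8 × 10 × 6 = 480
  FM-5: 5 × 1 × 4 = 20
  FM-6: 4 × 4 × 4 = 64
Sorted descending: 480, 180, 128, 64, 42, 20.
The fifth-highest RPN is 42 (FM-2).

42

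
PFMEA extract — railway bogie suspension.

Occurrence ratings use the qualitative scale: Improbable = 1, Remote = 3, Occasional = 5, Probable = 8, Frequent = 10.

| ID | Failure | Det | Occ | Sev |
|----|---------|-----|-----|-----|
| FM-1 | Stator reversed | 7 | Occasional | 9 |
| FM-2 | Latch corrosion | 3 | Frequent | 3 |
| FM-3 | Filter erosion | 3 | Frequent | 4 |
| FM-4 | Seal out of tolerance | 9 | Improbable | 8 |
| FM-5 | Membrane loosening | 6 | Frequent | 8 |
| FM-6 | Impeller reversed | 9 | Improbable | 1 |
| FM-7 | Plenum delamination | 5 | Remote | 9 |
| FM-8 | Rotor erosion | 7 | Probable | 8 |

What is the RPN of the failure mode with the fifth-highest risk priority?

120

RPN = Severity × Occurrence × Detection:
  FM-1: 9 × 5 × 7 = 315
  FM-2: 3 × 10 × 3 = 90
  FM-3: 4 × 10 × 3 = 120
  FM-4: 8 × 1 × 9 = 72
  FM-5: 8 × 10 × 6 = 480
  FM-6: 1 × 1 × 9 = 9
  FM-7: 9 × 3 × 5 = 135
  FM-8: 8 × 8 × 7 = 448
Sorted descending: 480, 448, 315, 135, 120, 90, 72, 9.
The fifth-highest RPN is 120 (FM-3).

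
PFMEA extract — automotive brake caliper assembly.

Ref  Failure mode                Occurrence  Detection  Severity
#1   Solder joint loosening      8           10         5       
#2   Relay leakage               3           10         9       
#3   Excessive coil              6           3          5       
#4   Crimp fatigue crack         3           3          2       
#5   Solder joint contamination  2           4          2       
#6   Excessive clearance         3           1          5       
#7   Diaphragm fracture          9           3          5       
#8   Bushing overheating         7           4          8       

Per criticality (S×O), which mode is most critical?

Criticality = Severity × Occurrence:
  #1: 5 × 8 = 40
  #2: 9 × 3 = 27
  #3: 5 × 6 = 30
  #4: 2 × 3 = 6
  #5: 2 × 2 = 4
  #6: 5 × 3 = 15
  #7: 5 × 9 = 45
  #8: 8 × 7 = 56
Highest criticality is 56 → #8.

#8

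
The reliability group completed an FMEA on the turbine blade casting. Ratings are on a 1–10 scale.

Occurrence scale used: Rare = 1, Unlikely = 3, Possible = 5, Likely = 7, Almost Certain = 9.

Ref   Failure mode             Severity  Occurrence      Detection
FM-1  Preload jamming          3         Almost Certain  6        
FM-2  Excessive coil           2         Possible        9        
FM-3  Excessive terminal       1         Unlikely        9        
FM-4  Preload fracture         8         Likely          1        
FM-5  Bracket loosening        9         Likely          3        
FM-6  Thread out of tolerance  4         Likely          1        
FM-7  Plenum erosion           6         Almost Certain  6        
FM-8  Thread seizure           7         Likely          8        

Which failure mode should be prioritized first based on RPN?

RPN = Severity × Occurrence × Detection:
  FM-1: 3 × 9 × 6 = 162
  FM-2: 2 × 5 × 9 = 90
  FM-3: 1 × 3 × 9 = 27
  FM-4: 8 × 7 × 1 = 56
  FM-5: 9 × 7 × 3 = 189
  FM-6: 4 × 7 × 1 = 28
  FM-7: 6 × 9 × 6 = 324
  FM-8: 7 × 7 × 8 = 392
Highest RPN is 392 → FM-8.

FM-8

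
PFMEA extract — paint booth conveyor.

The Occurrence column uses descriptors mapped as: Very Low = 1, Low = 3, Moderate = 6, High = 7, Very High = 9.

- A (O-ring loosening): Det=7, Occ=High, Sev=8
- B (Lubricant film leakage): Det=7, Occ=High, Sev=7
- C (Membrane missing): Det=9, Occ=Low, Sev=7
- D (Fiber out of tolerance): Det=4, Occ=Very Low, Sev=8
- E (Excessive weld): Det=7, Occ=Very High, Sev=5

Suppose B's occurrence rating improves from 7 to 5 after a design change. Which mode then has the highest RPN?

RPN = Severity × Occurrence × Detection:
  A: 8 × 7 × 7 = 392
  B: 7 × 7 × 7 = 343
  C: 7 × 3 × 9 = 189
  D: 8 × 1 × 4 = 32
  E: 5 × 9 × 7 = 315
After action: B → 7 × 5 × 7 = 245.
Revised RPNs: A=392, E=315, B=245, C=189, D=32.
Highest is now A (392).

A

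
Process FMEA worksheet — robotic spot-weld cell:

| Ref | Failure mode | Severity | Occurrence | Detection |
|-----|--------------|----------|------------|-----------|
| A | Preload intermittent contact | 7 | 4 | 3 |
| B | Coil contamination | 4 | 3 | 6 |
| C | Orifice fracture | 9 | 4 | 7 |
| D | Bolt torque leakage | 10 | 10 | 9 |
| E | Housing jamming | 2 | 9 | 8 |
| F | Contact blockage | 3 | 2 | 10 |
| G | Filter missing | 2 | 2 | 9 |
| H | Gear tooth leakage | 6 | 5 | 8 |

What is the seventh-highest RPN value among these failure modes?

60

RPN = Severity × Occurrence × Detection:
  A: 7 × 4 × 3 = 84
  B: 4 × 3 × 6 = 72
  C: 9 × 4 × 7 = 252
  D: 10 × 10 × 9 = 900
  E: 2 × 9 × 8 = 144
  F: 3 × 2 × 10 = 60
  G: 2 × 2 × 9 = 36
  H: 6 × 5 × 8 = 240
Sorted descending: 900, 252, 240, 144, 84, 72, 60, 36.
The seventh-highest RPN is 60 (F).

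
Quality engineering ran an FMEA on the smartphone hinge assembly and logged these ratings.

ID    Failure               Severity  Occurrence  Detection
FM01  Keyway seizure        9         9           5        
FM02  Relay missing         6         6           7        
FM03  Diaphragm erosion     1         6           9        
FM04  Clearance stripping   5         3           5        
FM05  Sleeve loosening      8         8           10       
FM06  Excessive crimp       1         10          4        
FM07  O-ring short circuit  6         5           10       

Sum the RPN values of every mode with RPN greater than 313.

RPN = Severity × Occurrence × Detection:
  FM01: 9 × 9 × 5 = 405
  FM02: 6 × 6 × 7 = 252
  FM03: 1 × 6 × 9 = 54
  FM04: 5 × 3 × 5 = 75
  FM05: 8 × 8 × 10 = 640
  FM06: 1 × 10 × 4 = 40
  FM07: 6 × 5 × 10 = 300
RPN > 313: FM01 (405), FM05 (640).
Sum: 405 + 640 = 1045.

1045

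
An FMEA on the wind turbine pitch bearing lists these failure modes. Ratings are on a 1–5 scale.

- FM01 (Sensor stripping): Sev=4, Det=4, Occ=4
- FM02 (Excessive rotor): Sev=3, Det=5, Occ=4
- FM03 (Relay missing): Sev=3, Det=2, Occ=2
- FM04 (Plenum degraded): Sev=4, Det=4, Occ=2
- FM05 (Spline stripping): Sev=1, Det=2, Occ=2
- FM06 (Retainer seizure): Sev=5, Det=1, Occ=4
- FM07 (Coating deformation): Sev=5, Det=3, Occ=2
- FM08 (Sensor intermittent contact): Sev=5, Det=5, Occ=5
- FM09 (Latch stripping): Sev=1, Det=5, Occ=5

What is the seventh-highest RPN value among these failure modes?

20

RPN = Severity × Occurrence × Detection:
  FM01: 4 × 4 × 4 = 64
  FM02: 3 × 4 × 5 = 60
  FM03: 3 × 2 × 2 = 12
  FM04: 4 × 2 × 4 = 32
  FM05: 1 × 2 × 2 = 4
  FM06: 5 × 4 × 1 = 20
  FM07: 5 × 2 × 3 = 30
  FM08: 5 × 5 × 5 = 125
  FM09: 1 × 5 × 5 = 25
Sorted descending: 125, 64, 60, 32, 30, 25, 20, 12, 4.
The seventh-highest RPN is 20 (FM06).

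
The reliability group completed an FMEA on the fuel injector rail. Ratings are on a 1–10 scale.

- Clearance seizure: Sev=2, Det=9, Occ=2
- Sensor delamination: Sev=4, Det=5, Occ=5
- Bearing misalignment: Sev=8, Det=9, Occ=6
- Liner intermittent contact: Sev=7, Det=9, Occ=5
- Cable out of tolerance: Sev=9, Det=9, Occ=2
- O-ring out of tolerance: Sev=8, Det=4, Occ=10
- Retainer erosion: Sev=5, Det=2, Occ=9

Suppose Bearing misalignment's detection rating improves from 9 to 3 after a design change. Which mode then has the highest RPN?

RPN = Severity × Occurrence × Detection:
  Clearance seizure: 2 × 2 × 9 = 36
  Sensor delamination: 4 × 5 × 5 = 100
  Bearing misalignment: 8 × 6 × 9 = 432
  Liner intermittent contact: 7 × 5 × 9 = 315
  Cable out of tolerance: 9 × 2 × 9 = 162
  O-ring out of tolerance: 8 × 10 × 4 = 320
  Retainer erosion: 5 × 9 × 2 = 90
After action: Bearing misalignment → 8 × 6 × 3 = 144.
Revised RPNs: O-ring out of tolerance=320, Liner intermittent contact=315, Cable out of tolerance=162, Bearing misalignment=144, Sensor delamination=100, Retainer erosion=90, Clearance seizure=36.
Highest is now O-ring out of tolerance (320).

O-ring out of tolerance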